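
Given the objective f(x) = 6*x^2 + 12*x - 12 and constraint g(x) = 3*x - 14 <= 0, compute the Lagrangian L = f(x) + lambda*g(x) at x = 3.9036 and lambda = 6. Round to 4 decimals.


Step 1: Evaluate f(x).
f(3.9036) = 6*3.9036^2 + 12*3.9036 - 12 = 126.2718
Step 2: Evaluate g(x).
g(3.9036) = 3*3.9036 - 14 = -2.2892
Step 3: Compute Lagrangian.
L = 126.2718 + 6*-2.2892 = 112.5366


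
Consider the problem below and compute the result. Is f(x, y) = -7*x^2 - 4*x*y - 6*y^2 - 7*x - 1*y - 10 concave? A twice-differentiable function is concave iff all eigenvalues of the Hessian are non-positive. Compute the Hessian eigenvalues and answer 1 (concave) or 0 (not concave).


The Hessian of f(x,y) = -7*x^2 - 4*x*y - 6*y^2 - 7*x - 1*y - 10 is:
H = [[-14, -4], [-4, -12]]
Trace = -14 - 12 = -26
Determinant = -14*-12 - (-4)^2 = 152
Discriminant = (-26)^2 - 4*152 = 68.0
Eigenvalues: lambda_1 = -17.1231, lambda_2 = -8.8769
The function is concave.

1


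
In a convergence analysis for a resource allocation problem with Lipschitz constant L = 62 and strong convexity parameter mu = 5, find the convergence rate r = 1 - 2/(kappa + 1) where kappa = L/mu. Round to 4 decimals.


Step 1: Compute the condition number.
kappa = L/mu = 62/5 = 12.4
Step 2: Compute the convergence rate.
r = 1 - 2/(kappa + 1) = 1 - 2*mu/(L + mu) = (L - mu)/(L + mu) = 57/67 = 0.8507


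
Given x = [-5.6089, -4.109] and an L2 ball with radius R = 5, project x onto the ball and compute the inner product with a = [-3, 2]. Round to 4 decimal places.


Step 1: Compute ||x|| (intermediates to 6 decimals).
||x|| = sqrt((-5.6089)^2 + (-4.109)^2) = 6.952959
Step 2: Project.
Since ||x|| > R, scale = R/||x|| = 5/6.952959 = 0.719118, proj(x) = scale * x
proj(x) = [-4.033461, -2.954856]
Step 3: Dot product.
a^T * proj(x) = -3*(-4.033461) + 2*(-2.954856) = 6.1907


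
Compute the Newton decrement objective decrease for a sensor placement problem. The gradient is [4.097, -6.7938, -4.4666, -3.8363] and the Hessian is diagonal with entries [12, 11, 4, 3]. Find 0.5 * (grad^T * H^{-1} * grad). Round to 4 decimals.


Step 1: H is diagonal, so H^(-1) * g = [0.3414, -0.6176, -1.1167, -1.2788].
Step 2: g^T H^(-1) g = sum_i g_i^2 / H_ii
  = (4.097)^2/12 + (-6.7938)^2/11 + (-4.4666)^2/4 + (-3.8363)^2/3
  = 1.3988 + 4.196 + 4.9876 + 4.9057 = 15.4881
Step 3: Objective decrease = 0.5 * g^T H^(-1) g = 7.7441


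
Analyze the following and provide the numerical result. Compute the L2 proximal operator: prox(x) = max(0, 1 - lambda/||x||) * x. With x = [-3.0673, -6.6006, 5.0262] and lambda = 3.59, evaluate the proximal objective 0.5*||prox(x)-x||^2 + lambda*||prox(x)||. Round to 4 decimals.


Step 1: Compute ||x||.
||x|| = 8.8453
Step 2: Compute scaling factor.
scale = max(0, 1 - 3.59/8.8453) = 0.5941
Step 3: prox(x) = [-1.8224, -3.9216, 2.9862]
||prox(x)|| = 5.2553
Step 4: Proximal objective.
0.5*||prox-x||^2 = 6.4441
lambda*||prox|| = 18.8665
Total = 25.3105


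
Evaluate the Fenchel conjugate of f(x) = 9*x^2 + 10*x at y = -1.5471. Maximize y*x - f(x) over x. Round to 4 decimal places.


f*(y) = sup_x {y*x - a*x^2 - b*x} = sup_x {(y-b)*x - a*x^2}
FOC: (y - b) - 2a*x = 0 => x* = (y - b)/(2a)
x* = (-1.5471 - 10)/(2*9) = -0.6415
f*(-1.5471) = (y-b)^2/(4a) = (-1.5471 - 10)^2/(4*9)
= 133.3355/36 = 3.7038


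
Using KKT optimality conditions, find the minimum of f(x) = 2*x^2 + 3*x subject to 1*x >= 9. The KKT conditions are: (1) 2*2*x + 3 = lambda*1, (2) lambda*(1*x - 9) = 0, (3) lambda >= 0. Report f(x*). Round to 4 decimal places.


Step 1: Try lambda = 0 (constraint inactive).
x_unc = -3/(2*2) = -0.75
Check: 1*-0.75 = -0.75 < 9 -- violated!
Step 2: Constraint must be active: 1*x = 9
x* = 9/1 = 9.0
lambda = (2*2*9.0 + 3)/1 = 39.0
Step 3: Compute optimal value.
f(x*) = 2*9.0^2 + 3*9.0 = 189.0


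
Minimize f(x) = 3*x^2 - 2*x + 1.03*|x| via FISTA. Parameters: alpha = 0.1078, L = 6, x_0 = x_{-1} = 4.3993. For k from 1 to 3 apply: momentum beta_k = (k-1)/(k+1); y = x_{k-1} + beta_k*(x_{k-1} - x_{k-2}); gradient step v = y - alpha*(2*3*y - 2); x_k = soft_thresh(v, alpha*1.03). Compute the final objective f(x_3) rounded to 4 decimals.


FISTA on f(x) = 3*x^2 - 2*x + 1.03*|x|
L = 6, alpha = 0.1078
Iteration 1: beta = 0.0, y = 4.3993 + 0.0*(4.3993 - 4.3993) = 4.3993
  grad(y) = 24.3958, v = y - alpha*grad = 1.7694
  prox(v) = soft_thresh(1.7694, 0.111) = 1.6584
Iteration 2: beta = 0.3333, y = 1.6584 + 0.3333*(1.6584 - 4.3993) = 0.7448
  grad(y) = 2.4686, v = y - alpha*grad = 0.4787
  prox(v) = soft_thresh(0.4787, 0.111) = 0.3676
Iteration 3: beta = 0.5, y = 0.3676 + 0.5*(0.3676 - 1.6584) = -0.2778
  grad(y) = -3.6666, v = y - alpha*grad = 0.1175
  prox(v) = soft_thresh(0.1175, 0.111) = 0.0065
f(x_3) = 3*0.0065^2 - 2*0.0065 + 1.03*|0.0065| = -0.0061


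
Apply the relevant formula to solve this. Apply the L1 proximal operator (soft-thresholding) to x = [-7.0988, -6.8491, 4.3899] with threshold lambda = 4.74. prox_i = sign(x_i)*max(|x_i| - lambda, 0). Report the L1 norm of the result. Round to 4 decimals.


Soft-thresholding with lambda = 4.74:
prox(-7.0988) = sign(-7.0988)*max(|-7.0988| - 4.74, 0) = -2.3588
prox(-6.8491) = sign(-6.8491)*max(|-6.8491| - 4.74, 0) = -2.1091
prox(4.3899) = sign(4.3899)*max(|4.3899| - 4.74, 0) = 0.0
prox(x) = [-2.3588, -2.1091, 0.0]
||prox(x)||_1 = 2.3588 + 2.1091 + 0.0 = 4.4679


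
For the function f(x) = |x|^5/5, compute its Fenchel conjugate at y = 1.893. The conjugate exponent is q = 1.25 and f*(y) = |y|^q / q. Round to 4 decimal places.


The conjugate exponent q satisfies 1/p + 1/q = 1.
p = 5, so q = 5/(5 - 1) = 1.25
|y|^q = 1.893^1.25 = 2.2204
f*(1.893) = 2.2204 / 1.25 = 1.7763


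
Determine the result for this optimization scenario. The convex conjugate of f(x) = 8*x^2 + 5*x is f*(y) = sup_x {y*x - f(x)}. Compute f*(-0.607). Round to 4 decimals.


f*(y) = sup_x {y*x - a*x^2 - b*x} = sup_x {(y-b)*x - a*x^2}
FOC: (y - b) - 2a*x = 0 => x* = (y - b)/(2a)
x* = (-0.607 - 5)/(2*8) = -0.3504
f*(-0.607) = (y-b)^2/(4a) = (-0.607 - 5)^2/(4*8)
= 31.4384/32 = 0.9825


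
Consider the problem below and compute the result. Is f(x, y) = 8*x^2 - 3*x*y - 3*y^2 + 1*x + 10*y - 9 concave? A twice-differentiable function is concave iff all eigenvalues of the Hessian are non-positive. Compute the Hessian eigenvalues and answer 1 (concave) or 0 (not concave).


The Hessian of f(x,y) = 8*x^2 - 3*x*y - 3*y^2 + 1*x + 10*y - 9 is:
H = [[16, -3], [-3, -6]]
Trace = 16 - 6 = 10
Determinant = 16*-6 - (-3)^2 = -105
Discriminant = (10)^2 - 4*-105 = 520.0
Eigenvalues: lambda_1 = -6.4018, lambda_2 = 16.4018
The function is not concave.

0


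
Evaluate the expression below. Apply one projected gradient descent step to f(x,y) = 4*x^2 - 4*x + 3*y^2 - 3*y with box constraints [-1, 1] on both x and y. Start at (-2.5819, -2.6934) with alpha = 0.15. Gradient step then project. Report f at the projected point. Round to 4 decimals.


Step 1: Compute gradient at (-2.5819, -2.6934).
grad_x = 2*4*-2.5819 - 4 = -24.6552
grad_y = 2*3*-2.6934 - 3 = -19.1604
Step 2: Gradient step.
x_raw = -2.5819 - 0.15*-24.6552 = 1.1164
y_raw = -2.6934 - 0.15*-19.1604 = 0.1807
Step 3: Project onto [-1, 1].
x_proj = clip(1.1164) = 1.0
y_proj = clip(0.1807) = 0.1807
Step 4: Evaluate f.
f(1.0, 0.1807) = -0.4441


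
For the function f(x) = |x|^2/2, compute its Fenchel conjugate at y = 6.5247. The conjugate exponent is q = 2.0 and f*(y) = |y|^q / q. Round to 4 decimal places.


The conjugate exponent q satisfies 1/p + 1/q = 1.
p = 2, so q = 2/(2 - 1) = 2.0
|y|^q = 6.5247^2.0 = 42.5717
f*(6.5247) = 42.5717 / 2.0 = 21.2859


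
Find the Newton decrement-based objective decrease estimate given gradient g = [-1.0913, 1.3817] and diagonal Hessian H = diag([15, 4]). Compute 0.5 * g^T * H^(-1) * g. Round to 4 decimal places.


Step 1: H is diagonal, so H^(-1) * g = [-0.0728, 0.3454].
Step 2: g^T H^(-1) g = sum_i g_i^2 / H_ii
  = (-1.0913)^2/15 + (1.3817)^2/4
  = 0.0794 + 0.4773 = 0.5567
Step 3: Objective decrease = 0.5 * g^T H^(-1) g = 0.2783


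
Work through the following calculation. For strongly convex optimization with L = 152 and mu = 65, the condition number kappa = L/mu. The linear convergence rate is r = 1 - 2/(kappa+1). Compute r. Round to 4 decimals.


Step 1: Compute the condition number.
kappa = L/mu = 152/65 = 2.3385
Step 2: Compute the convergence rate.
r = 1 - 2/(kappa + 1) = 1 - 2*mu/(L + mu) = (L - mu)/(L + mu) = 87/217 = 0.4009


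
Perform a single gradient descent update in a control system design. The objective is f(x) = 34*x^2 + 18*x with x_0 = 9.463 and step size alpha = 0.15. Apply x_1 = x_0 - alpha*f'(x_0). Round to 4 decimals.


We compute the gradient at x_0 and apply the update.
f'(x) = 68*x + 18
f'(9.463) = 68*9.463 + 18 = 661.484
x_1 = 9.463 - 0.15*661.484 = -89.7596


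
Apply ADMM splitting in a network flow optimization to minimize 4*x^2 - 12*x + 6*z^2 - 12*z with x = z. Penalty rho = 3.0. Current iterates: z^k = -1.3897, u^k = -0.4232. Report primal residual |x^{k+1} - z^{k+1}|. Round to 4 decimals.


ADMM iteration with rho = 3.0, z^k = -1.3897, u^k = -0.4232
Step 1: x-update.
Minimize 4*x^2 - 12*x + (3.0/2)*(x + 1.3897 - 0.4232)^2
FOC: (2*4 + 3.0)*x = 12 + 3.0*(-1.3897 + 0.4232)
x^{k+1} = 0.8273
Step 2: z-update.
Minimize 6*z^2 - 12*z + (3.0/2)*(0.8273 - z - 0.4232)^2
FOC: (2*6 + 3.0)*z = 12 + 3.0*(0.8273 - 0.4232)
z^{k+1} = 0.8808
Step 3: u-update.
u^{k+1} = -0.4232 + 0.8273 - 0.8808 = -0.4767
Step 4: Primal residual = |0.8273 - 0.8808| = 0.0535


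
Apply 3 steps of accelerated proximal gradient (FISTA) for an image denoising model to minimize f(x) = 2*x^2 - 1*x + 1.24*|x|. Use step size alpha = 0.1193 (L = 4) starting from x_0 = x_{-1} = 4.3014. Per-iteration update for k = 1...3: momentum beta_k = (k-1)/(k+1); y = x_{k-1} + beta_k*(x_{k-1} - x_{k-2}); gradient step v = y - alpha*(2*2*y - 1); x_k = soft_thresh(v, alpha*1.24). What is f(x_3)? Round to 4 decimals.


FISTA on f(x) = 2*x^2 - 1*x + 1.24*|x|
L = 4, alpha = 0.1193
Iteration 1: beta = 0.0, y = 4.3014 + 0.0*(4.3014 - 4.3014) = 4.3014
  grad(y) = 16.2056, v = y - alpha*grad = 2.3681
  prox(v) = soft_thresh(2.3681, 0.1479) = 2.2201
Iteration 2: beta = 0.3333, y = 2.2201 + 0.3333*(2.2201 - 4.3014) = 1.5264
  grad(y) = 5.1055, v = y - alpha*grad = 0.9173
  prox(v) = soft_thresh(0.9173, 0.1479) = 0.7694
Iteration 3: beta = 0.5, y = 0.7694 + 0.5*(0.7694 - 2.2201) = 0.044
  grad(y) = -0.8241, v = y - alpha*grad = 0.1423
  prox(v) = soft_thresh(0.1423, 0.1479) = 0.0
f(x_3) = 2*0.0^2 - 1*0.0 + 1.24*|0.0| = 0.0


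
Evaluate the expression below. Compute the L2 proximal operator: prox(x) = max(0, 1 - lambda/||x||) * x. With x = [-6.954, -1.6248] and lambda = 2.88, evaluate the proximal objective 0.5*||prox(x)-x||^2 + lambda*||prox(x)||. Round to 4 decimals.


Step 1: Compute ||x||.
||x|| = 7.1413
Step 2: Compute scaling factor.
scale = max(0, 1 - 2.88/7.1413) = 0.5967
Step 3: prox(x) = [-4.1495, -0.9695]
||prox(x)|| = 4.2613
Step 4: Proximal objective.
0.5*||prox-x||^2 = 4.1472
lambda*||prox|| = 12.2725
Total = 16.4197


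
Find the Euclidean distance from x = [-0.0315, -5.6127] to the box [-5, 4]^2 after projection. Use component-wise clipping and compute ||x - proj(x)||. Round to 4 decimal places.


Project each component onto [-5, 4].
clip(-0.0315) = -0.0315, clip(-5.6127) = -5.0
Projection = [-0.0315, -5.0]
Squared diffs: [0.0, 0.3754]
Distance = sqrt(0.3754) = 0.6127


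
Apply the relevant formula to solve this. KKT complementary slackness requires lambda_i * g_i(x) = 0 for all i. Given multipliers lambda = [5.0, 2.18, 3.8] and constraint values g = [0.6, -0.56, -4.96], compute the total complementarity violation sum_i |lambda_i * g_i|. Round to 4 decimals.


KKT complementary slackness check:
lambda_1 * g_1 = 5.0 * 0.6 = 3.0
lambda_2 * g_2 = 2.18 * -0.56 = -1.2208
lambda_3 * g_3 = 3.8 * -4.96 = -18.848
Total violation = 3.0 + 1.2208 + 18.848 = 23.0688


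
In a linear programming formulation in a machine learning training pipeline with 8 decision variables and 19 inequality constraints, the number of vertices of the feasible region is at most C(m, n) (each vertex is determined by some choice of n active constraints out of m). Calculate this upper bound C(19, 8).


Each vertex corresponds to some choice of n active constraints out of m, so the number of vertices is at most C(m, n) = m! / (n!(m-n)!).
m = 19, n = 8
Numerator: 19 * 18 * 17 * 16 * 15 * 14 * 13 * 12
Denominator: 8! = 40320
C(19, 8) = 75582


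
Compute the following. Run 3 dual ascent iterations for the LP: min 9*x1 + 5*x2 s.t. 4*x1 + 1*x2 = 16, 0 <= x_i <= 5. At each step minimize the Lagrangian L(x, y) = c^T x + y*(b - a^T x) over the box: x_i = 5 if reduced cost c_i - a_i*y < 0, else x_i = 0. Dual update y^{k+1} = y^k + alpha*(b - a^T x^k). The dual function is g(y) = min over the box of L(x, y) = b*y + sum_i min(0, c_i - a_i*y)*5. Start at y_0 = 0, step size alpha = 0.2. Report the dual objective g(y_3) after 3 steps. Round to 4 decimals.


Dual ascent for LP: min 9*x1 + 5*x2, 4*x1 + 1*x2 = 16, 0 <= x_i <= 5
Step 1: y^k = 0.0, reduced costs: (9.0, 5.0)
  x^k = (0.0, 0.0), subgradient = b - a^T x = 16.0
  y^{k+1} = 0.0 + 0.2*16.0 = 3.2
Step 2: y^k = 3.2, reduced costs: (-3.8, 1.8)
  x^k = (5.0, 0.0), subgradient = b - a^T x = -4.0
  y^{k+1} = 3.2 + 0.2*-4.0 = 2.4
Step 3: y^k = 2.4, reduced costs: (-0.6, 2.6)
  x^k = (5.0, 0.0), subgradient = b - a^T x = -4.0
  y^{k+1} = 2.4 + 0.2*-4.0 = 1.6
Dual objective at y_3 = 1.6: reduced costs (2.6, 3.4), box minimizer x = (0.0, 0.0)
g(y_3) = b*y + (c1 - a1*y)*x1 + (c2 - a2*y)*x2 = 16*1.6 + 2.6*0.0 + 3.4*0.0 = 25.6 + 0.0 + 0.0 = 25.6


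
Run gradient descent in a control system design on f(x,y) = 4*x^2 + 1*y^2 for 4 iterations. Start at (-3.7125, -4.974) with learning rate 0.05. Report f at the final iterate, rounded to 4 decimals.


Gradient descent on f(x,y) = 4*x^2 + 1*y^2.
Starting point: (-3.7125, -4.974), alpha = 0.05
Step 1: grad_x = 2*4*-3.7125 = -29.7, grad_y = 2*1*-4.974 = -9.948
  x_1 = -3.7125 - 0.05*-29.7 = -2.2275
  y_1 = -4.974 - 0.05*-9.948 = -4.4766
Step 2: grad_x = 2*4*-2.2275 = -17.82, grad_y = 2*1*-4.4766 = -8.9532
  x_2 = -2.2275 - 0.05*-17.82 = -1.3365
  y_2 = -4.4766 - 0.05*-8.9532 = -4.0289
Step 3: grad_x = 2*4*-1.3365 = -10.692, grad_y = 2*1*-4.0289 = -8.0579
  x_3 = -1.3365 - 0.05*-10.692 = -0.8019
  y_3 = -4.0289 - 0.05*-8.0579 = -3.626
Step 4: grad_x = 2*4*-0.8019 = -6.4152, grad_y = 2*1*-3.626 = -7.2521
  x_4 = -0.8019 - 0.05*-6.4152 = -0.4811
  y_4 = -3.626 - 0.05*-7.2521 = -3.2634
f(-0.4811, -3.2634) = 4*(-0.4811)^2 + 1*(-3.2634)^2 = 11.576


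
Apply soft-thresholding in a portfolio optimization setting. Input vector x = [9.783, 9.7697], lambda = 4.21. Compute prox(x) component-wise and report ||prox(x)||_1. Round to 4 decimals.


Soft-thresholding with lambda = 4.21:
prox(9.783) = sign(9.783)*max(|9.783| - 4.21, 0) = 5.573
prox(9.7697) = sign(9.7697)*max(|9.7697| - 4.21, 0) = 5.5597
prox(x) = [5.573, 5.5597]
||prox(x)||_1 = 5.573 + 5.5597 = 11.1327


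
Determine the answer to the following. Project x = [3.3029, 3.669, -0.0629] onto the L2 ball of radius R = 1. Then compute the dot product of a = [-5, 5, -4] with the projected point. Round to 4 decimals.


Step 1: Compute ||x|| (intermediates to 6 decimals).
||x|| = sqrt(3.3029^2 + 3.669^2 + (-0.0629)^2) = 4.937071
Step 2: Project.
Since ||x|| > R, scale = R/||x|| = 1/4.937071 = 0.202549, proj(x) = scale * x
proj(x) = [0.668999, 0.743152, -0.01274]
Step 3: Dot product.
a^T * proj(x) = -5*0.668999 + 5*0.743152 - 4*(-0.01274) = 0.4217


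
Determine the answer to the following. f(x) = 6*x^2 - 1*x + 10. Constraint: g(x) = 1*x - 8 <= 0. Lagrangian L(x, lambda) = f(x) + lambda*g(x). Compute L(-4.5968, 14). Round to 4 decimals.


Step 1: Evaluate f(x).
f(-4.5968) = 6*(-4.5968)^2 - 1*(-4.5968) + 10 = 141.3802
Step 2: Evaluate g(x).
g(-4.5968) = 1*-4.5968 - 8 = -12.5968
Step 3: Compute Lagrangian.
L = 141.3802 + 14*-12.5968 = -34.975


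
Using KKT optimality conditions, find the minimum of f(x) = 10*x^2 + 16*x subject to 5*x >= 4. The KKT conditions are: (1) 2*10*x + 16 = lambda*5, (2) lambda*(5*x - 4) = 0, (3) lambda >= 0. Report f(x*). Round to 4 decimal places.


Step 1: Try lambda = 0 (constraint inactive).
x_unc = -16/(2*10) = -0.8
Check: 5*-0.8 = -4.0 < 4 -- violated!
Step 2: Constraint must be active: 5*x = 4
x* = 4/5 = 0.8
lambda = (2*10*0.8 + 16)/5 = 6.4
Step 3: Compute optimal value.
f(x*) = 10*0.8^2 + 16*0.8 = 19.2


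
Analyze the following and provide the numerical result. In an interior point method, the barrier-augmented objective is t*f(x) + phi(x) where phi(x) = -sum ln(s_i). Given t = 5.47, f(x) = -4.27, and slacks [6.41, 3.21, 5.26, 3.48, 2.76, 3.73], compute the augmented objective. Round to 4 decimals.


Step 1: Compute log-barrier.
ln values: [1.8579, 1.1663, 1.6601, 1.247, 1.0152, 1.3164]
phi = -(1.8579 + 1.1663 + 1.6601 + 1.247 + 1.0152 + 1.3164) = -8.2629
Step 2: Compute augmented objective.
t*f(x) = 5.47*-4.27 = -23.3569
Total = -23.3569 - 8.2629 = -31.6198


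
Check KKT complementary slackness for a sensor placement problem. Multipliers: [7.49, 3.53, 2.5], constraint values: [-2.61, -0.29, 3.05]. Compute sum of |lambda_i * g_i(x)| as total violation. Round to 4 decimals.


KKT complementary slackness check:
lambda_1 * g_1 = 7.49 * -2.61 = -19.5489
lambda_2 * g_2 = 3.53 * -0.29 = -1.0237
lambda_3 * g_3 = 2.5 * 3.05 = 7.625
Total violation = 19.5489 + 1.0237 + 7.625 = 28.1976


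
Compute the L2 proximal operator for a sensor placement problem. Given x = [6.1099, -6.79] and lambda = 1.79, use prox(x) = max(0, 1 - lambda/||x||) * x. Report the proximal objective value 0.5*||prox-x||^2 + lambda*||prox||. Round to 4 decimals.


Step 1: Compute ||x||.
||x|| = 9.1343
Step 2: Compute scaling factor.
scale = max(0, 1 - 1.79/9.1343) = 0.804
Step 3: prox(x) = [4.9126, -5.4594]
||prox(x)|| = 7.3443
Step 4: Proximal objective.
0.5*||prox-x||^2 = 1.6021
lambda*||prox|| = 13.1463
Total = 14.7483


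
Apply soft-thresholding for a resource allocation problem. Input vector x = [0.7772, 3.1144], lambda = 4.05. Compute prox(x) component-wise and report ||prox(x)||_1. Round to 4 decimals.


Soft-thresholding with lambda = 4.05:
prox(0.7772) = sign(0.7772)*max(|0.7772| - 4.05, 0) = 0.0
prox(3.1144) = sign(3.1144)*max(|3.1144| - 4.05, 0) = 0.0
prox(x) = [0.0, 0.0]
||prox(x)||_1 = 0.0 + 0.0 = 0.0


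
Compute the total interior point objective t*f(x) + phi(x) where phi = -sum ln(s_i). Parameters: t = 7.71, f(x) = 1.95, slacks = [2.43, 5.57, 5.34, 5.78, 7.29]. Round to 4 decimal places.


Step 1: Compute log-barrier.
ln values: [0.8879, 1.7174, 1.6752, 1.7544, 1.9865]
phi = -(0.8879 + 1.7174 + 1.6752 + 1.7544 + 1.9865) = -8.0214
Step 2: Compute augmented objective.
t*f(x) = 7.71*1.95 = 15.0345
Total = 15.0345 - 8.0214 = 7.0131


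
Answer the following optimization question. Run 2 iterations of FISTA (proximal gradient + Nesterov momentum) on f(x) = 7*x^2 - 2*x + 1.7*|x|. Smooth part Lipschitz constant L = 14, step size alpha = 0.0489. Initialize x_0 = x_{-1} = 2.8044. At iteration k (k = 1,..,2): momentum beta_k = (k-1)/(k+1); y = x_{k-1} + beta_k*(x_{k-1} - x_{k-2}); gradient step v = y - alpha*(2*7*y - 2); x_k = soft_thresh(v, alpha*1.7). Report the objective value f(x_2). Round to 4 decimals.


FISTA on f(x) = 7*x^2 - 2*x + 1.7*|x|
L = 14, alpha = 0.0489
Iteration 1: beta = 0.0, y = 2.8044 + 0.0*(2.8044 - 2.8044) = 2.8044
  grad(y) = 37.2616, v = y - alpha*grad = 0.9823
  prox(v) = soft_thresh(0.9823, 0.0831) = 0.8992
Iteration 2: beta = 0.3333, y = 0.8992 + 0.3333*(0.8992 - 2.8044) = 0.2641
  grad(y) = 1.6975, v = y - alpha*grad = 0.1811
  prox(v) = soft_thresh(0.1811, 0.0831) = 0.098
f(x_2) = 7*0.098^2 - 2*0.098 + 1.7*|0.098| = 0.0378


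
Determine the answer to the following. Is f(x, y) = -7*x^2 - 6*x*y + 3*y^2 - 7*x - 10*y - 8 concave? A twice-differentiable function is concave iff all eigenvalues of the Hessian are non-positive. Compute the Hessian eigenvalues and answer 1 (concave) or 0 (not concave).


The Hessian of f(x,y) = -7*x^2 - 6*x*y + 3*y^2 - 7*x - 10*y - 8 is:
H = [[-14, -6], [-6, 6]]
Trace = -14 + 6 = -8
Determinant = -14*6 - (-6)^2 = -120
Discriminant = (-8)^2 - 4*-120 = 544.0
Eigenvalues: lambda_1 = -15.6619, lambda_2 = 7.6619
The function is not concave.

0


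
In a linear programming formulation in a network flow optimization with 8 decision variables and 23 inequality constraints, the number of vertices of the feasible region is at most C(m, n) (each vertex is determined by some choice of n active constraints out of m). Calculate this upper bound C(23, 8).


Each vertex corresponds to some choice of n active constraints out of m, so the number of vertices is at most C(m, n) = m! / (n!(m-n)!).
m = 23, n = 8
Numerator: 23 * 22 * 21 * 20 * 19 * 18 * 17 * 16
Denominator: 8! = 40320
C(23, 8) = 490314


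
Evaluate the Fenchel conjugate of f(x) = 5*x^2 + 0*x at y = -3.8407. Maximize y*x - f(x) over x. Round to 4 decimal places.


f*(y) = sup_x {y*x - a*x^2 - b*x} = sup_x {(y-b)*x - a*x^2}
FOC: (y - b) - 2a*x = 0 => x* = (y - b)/(2a)
x* = (-3.8407 - 0)/(2*5) = -0.3841
f*(-3.8407) = (y-b)^2/(4a) = (-3.8407 - 0)^2/(4*5)
= 14.751/20 = 0.7375


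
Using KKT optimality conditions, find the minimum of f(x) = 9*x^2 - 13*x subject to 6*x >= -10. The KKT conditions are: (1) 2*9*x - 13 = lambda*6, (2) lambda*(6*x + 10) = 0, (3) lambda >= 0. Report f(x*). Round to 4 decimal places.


Step 1: Try lambda = 0 (constraint inactive).
Stationarity: 2*9*x - 13 = 0
x* = 13/(2*9) = 13/18 = 0.7222 (rounded; the exact value 13/18 is used below)
Check constraint: 6*0.7222 = 4.3332 >= -10 -- satisfied.
Step 2: Compute optimal value.
f(x*) = 9*(13/18)^2 - 13*(13/18) = -4.6944


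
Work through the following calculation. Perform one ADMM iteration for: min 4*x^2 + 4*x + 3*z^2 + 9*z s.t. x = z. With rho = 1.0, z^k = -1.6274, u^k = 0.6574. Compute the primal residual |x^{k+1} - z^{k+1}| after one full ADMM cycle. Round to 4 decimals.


ADMM iteration with rho = 1.0, z^k = -1.6274, u^k = 0.6574
Step 1: x-update.
Minimize 4*x^2 + 4*x + (1.0/2)*(x + 1.6274 + 0.6574)^2
FOC: (2*4 + 1.0)*x = -4 + 1.0*(-1.6274 - 0.6574)
x^{k+1} = -0.6983
Step 2: z-update.
Minimize 3*z^2 + 9*z + (1.0/2)*(-0.6983 - z + 0.6574)^2
FOC: (2*3 + 1.0)*z = -9 + 1.0*(-0.6983 + 0.6574)
z^{k+1} = -1.2916
Step 3: u-update.
u^{k+1} = 0.6574 - 0.6983 + 1.2916 = 1.2506
Step 4: Primal residual = |-0.6983 + 1.2916| = 0.5932


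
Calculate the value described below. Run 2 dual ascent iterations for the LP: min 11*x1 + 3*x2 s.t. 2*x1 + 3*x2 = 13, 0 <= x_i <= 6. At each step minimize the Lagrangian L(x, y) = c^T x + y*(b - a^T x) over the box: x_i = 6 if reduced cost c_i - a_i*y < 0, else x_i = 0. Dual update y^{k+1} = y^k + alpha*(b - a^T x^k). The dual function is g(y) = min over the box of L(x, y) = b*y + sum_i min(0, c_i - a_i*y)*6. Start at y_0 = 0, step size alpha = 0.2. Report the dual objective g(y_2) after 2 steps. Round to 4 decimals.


Dual ascent for LP: min 11*x1 + 3*x2, 2*x1 + 3*x2 = 13, 0 <= x_i <= 6
Step 1: y^k = 0.0, reduced costs: (11.0, 3.0)
  x^k = (0.0, 0.0), subgradient = b - a^T x = 13.0
  y^{k+1} = 0.0 + 0.2*13.0 = 2.6
Step 2: y^k = 2.6, reduced costs: (5.8, -4.8)
  x^k = (0.0, 6.0), subgradient = b - a^T x = -5.0
  y^{k+1} = 2.6 + 0.2*-5.0 = 1.6
Dual objective at y_2 = 1.6: reduced costs (7.8, -1.8), box minimizer x = (0.0, 6.0)
g(y_2) = b*y + (c1 - a1*y)*x1 + (c2 - a2*y)*x2 = 13*1.6 + 7.8*0.0 + (-1.8)*6.0 = 20.8 + 0.0 - 10.8 = 10.0


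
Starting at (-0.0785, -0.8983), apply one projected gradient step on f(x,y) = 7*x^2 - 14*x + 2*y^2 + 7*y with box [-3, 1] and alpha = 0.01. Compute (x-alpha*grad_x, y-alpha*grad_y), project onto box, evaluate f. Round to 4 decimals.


Step 1: Compute gradient at (-0.0785, -0.8983).
grad_x = 2*7*-0.0785 - 14 = -15.099
grad_y = 2*2*-0.8983 + 7 = 3.4068
Step 2: Gradient step.
x_raw = -0.0785 - 0.01*-15.099 = 0.0725
y_raw = -0.8983 - 0.01*3.4068 = -0.9324
Step 3: Project onto [-3, 1].
x_proj = clip(0.0725) = 0.0725
y_proj = clip(-0.9324) = -0.9324
Step 4: Evaluate f.
f(0.0725, -0.9324) = -5.766


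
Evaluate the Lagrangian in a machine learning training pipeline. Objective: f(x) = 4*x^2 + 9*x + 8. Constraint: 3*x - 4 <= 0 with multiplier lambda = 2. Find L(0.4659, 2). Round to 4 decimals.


Step 1: Evaluate f(x).
f(0.4659) = 4*0.4659^2 + 9*0.4659 + 8 = 13.0614
Step 2: Evaluate g(x).
g(0.4659) = 3*0.4659 - 4 = -2.6023
Step 3: Compute Lagrangian.
L = 13.0614 + 2*-2.6023 = 7.8568


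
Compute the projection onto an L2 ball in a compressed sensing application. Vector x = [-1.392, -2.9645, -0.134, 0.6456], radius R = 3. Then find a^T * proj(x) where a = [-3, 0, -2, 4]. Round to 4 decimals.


Step 1: Compute ||x|| (intermediates to 6 decimals).
||x|| = sqrt((-1.392)^2 + (-2.9645)^2 + (-0.134)^2 + 0.6456^2) = 3.34076
Step 2: Project.
Since ||x|| > R, scale = R/||x|| = 3/3.34076 = 0.897999, proj(x) = scale * x
proj(x) = [-1.250015, -2.662118, -0.120332, 0.579748]
Step 3: Dot product.
a^T * proj(x) = -3*(-1.250015) + 0*(-2.662118) - 2*(-0.120332) + 4*0.579748 = 6.3097


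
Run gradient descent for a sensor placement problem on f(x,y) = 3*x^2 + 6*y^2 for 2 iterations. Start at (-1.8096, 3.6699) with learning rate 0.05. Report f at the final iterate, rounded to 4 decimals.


Gradient descent on f(x,y) = 3*x^2 + 6*y^2.
Starting point: (-1.8096, 3.6699), alpha = 0.05
Step 1: grad_x = 2*3*-1.8096 = -10.8576, grad_y = 2*6*3.6699 = 44.0388
  x_1 = -1.8096 - 0.05*-10.8576 = -1.2667
  y_1 = 3.6699 - 0.05*44.0388 = 1.468
Step 2: grad_x = 2*3*-1.2667 = -7.6003, grad_y = 2*6*1.468 = 17.6155
  x_2 = -1.2667 - 0.05*-7.6003 = -0.8867
  y_2 = 1.468 - 0.05*17.6155 = 0.5872
f(-0.8867, 0.5872) = 3*(-0.8867)^2 + 6*0.5872^2 = 4.4274


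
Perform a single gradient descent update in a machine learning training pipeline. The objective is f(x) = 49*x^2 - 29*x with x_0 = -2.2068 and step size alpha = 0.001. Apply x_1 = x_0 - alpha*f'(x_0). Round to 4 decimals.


We compute the gradient at x_0 and apply the update.
f'(x) = 98*x - 29
f'(-2.2068) = 98*-2.2068 - 29 = -245.2664
x_1 = -2.2068 - 0.001*-245.2664 = -1.9615


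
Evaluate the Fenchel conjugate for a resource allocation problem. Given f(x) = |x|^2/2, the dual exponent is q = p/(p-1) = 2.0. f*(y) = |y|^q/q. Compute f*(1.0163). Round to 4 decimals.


The conjugate exponent q satisfies 1/p + 1/q = 1.
p = 2, so q = 2/(2 - 1) = 2.0
|y|^q = 1.0163^2.0 = 1.0329
f*(1.0163) = 1.0329 / 2.0 = 0.5164


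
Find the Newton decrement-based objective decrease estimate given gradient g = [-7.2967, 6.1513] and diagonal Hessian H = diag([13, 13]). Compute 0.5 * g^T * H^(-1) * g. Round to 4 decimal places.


Step 1: H is diagonal, so H^(-1) * g = [-0.5613, 0.4732].
Step 2: g^T H^(-1) g = sum_i g_i^2 / H_ii
  = (-7.2967)^2/13 + (6.1513)^2/13
  = 4.0955 + 2.9107 = 7.0062
Step 3: Objective decrease = 0.5 * g^T H^(-1) g = 3.5031


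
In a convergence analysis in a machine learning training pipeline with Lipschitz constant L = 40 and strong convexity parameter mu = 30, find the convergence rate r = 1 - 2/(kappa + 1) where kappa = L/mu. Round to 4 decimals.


Step 1: Compute the condition number.
kappa = L/mu = 40/30 = 1.3333
Step 2: Compute the convergence rate.
r = 1 - 2/(kappa + 1) = 1 - 2*mu/(L + mu) = (L - mu)/(L + mu) = 10/70 = 0.1429


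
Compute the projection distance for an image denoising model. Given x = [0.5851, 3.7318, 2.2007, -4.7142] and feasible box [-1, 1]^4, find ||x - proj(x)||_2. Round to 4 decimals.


Project each component onto [-1, 1].
clip(0.5851) = 0.5851, clip(3.7318) = 1.0, clip(2.2007) = 1.0, clip(-4.7142) = -1.0
Projection = [0.5851, 1.0, 1.0, -1.0]
Squared diffs: [0.0, 7.4627, 1.4417, 13.7953]
Distance = sqrt(22.6997) = 4.7644


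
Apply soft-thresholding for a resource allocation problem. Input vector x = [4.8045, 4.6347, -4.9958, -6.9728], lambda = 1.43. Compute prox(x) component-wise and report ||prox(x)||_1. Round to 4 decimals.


Soft-thresholding with lambda = 1.43:
prox(4.8045) = sign(4.8045)*max(|4.8045| - 1.43, 0) = 3.3745
prox(4.6347) = sign(4.6347)*max(|4.6347| - 1.43, 0) = 3.2047
prox(-4.9958) = sign(-4.9958)*max(|-4.9958| - 1.43, 0) = -3.5658
prox(-6.9728) = sign(-6.9728)*max(|-6.9728| - 1.43, 0) = -5.5428
prox(x) = [3.3745, 3.2047, -3.5658, -5.5428]
||prox(x)||_1 = 3.3745 + 3.2047 + 3.5658 + 5.5428 = 15.6878


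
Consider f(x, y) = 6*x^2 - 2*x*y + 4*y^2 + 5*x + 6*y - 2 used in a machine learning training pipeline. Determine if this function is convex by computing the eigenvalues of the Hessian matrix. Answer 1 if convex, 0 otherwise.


The Hessian of f(x,y) = 6*x^2 - 2*x*y + 4*y^2 + 5*x + 6*y - 2 is:
H = [[12, -2], [-2, 8]]
Trace = 12 + 8 = 20
Determinant = 12*8 - (-2)^2 = 92
Discriminant = (20)^2 - 4*92 = 32.0
Eigenvalues: lambda_1 = 7.1716, lambda_2 = 12.8284
The function is convex.

1


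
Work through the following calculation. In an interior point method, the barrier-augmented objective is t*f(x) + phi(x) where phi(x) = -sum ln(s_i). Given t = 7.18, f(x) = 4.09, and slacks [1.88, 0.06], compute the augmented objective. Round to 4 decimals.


Step 1: Compute log-barrier.
ln values: [0.6313, -2.8134]
phi = -(0.6313 - 2.8134) = 2.1821
Step 2: Compute augmented objective.
t*f(x) = 7.18*4.09 = 29.3662
Total = 29.3662 + 2.1821 = 31.5483


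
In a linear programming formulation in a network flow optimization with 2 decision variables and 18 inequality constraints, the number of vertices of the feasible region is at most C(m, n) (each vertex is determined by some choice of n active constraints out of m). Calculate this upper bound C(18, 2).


Each vertex corresponds to some choice of n active constraints out of m, so the number of vertices is at most C(m, n) = m! / (n!(m-n)!).
m = 18, n = 2
Numerator: 18 * 17
Denominator: 2! = 2
C(18, 2) = 153


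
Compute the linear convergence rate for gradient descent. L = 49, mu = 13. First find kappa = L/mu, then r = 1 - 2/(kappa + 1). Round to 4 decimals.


Step 1: Compute the condition number.
kappa = L/mu = 49/13 = 3.7692
Step 2: Compute the convergence rate.
r = 1 - 2/(kappa + 1) = 1 - 2*mu/(L + mu) = (L - mu)/(L + mu) = 36/62 = 0.5806


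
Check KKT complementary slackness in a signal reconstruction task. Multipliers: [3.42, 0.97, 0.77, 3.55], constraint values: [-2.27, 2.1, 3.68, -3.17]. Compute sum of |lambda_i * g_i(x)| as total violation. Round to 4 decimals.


KKT complementary slackness check:
lambda_1 * g_1 = 3.42 * -2.27 = -7.7634
lambda_2 * g_2 = 0.97 * 2.1 = 2.037
lambda_3 * g_3 = 0.77 * 3.68 = 2.8336
lambda_4 * g_4 = 3.55 * -3.17 = -11.2535
Total violation = 7.7634 + 2.037 + 2.8336 + 11.2535 = 23.8875


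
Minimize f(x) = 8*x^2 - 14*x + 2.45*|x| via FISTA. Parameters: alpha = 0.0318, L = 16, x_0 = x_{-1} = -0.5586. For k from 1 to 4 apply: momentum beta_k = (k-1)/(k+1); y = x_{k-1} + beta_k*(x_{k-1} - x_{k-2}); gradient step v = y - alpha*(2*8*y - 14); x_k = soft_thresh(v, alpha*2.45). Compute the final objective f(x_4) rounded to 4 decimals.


FISTA on f(x) = 8*x^2 - 14*x + 2.45*|x|
L = 16, alpha = 0.0318
Iteration 1: beta = 0.0, y = -0.5586 + 0.0*(-0.5586 + 0.5586) = -0.5586
  grad(y) = -22.9376, v = y - alpha*grad = 0.1708
  prox(v) = soft_thresh(0.1708, 0.0779) = 0.0929
Iteration 2: beta = 0.3333, y = 0.0929 + 0.3333*(0.0929 + 0.5586) = 0.3101
  grad(y) = -9.0388, v = y - alpha*grad = 0.5975
  prox(v) = soft_thresh(0.5975, 0.0779) = 0.5196
Iteration 3: beta = 0.5, y = 0.5196 + 0.5*(0.5196 - 0.0929) = 0.7329
  grad(y) = -2.2729, v = y - alpha*grad = 0.8052
  prox(v) = soft_thresh(0.8052, 0.0779) = 0.7273
Iteration 4: beta = 0.6, y = 0.7273 + 0.6*(0.7273 - 0.5196) = 0.8519
  grad(y) = -0.3689, v = y - alpha*grad = 0.8637
  prox(v) = soft_thresh(0.8637, 0.0779) = 0.7858
f(x_4) = 8*0.7858^2 - 14*0.7858 + 2.45*|0.7858| = -4.1362


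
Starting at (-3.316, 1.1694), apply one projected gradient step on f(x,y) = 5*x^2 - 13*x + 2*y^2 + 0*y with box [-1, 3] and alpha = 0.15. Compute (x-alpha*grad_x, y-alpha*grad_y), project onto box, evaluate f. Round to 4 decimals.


Step 1: Compute gradient at (-3.316, 1.1694).
grad_x = 2*5*-3.316 - 13 = -46.16
grad_y = 2*2*1.1694 + 0 = 4.6776
Step 2: Gradient step.
x_raw = -3.316 - 0.15*-46.16 = 3.608
y_raw = 1.1694 - 0.15*4.6776 = 0.4678
Step 3: Project onto [-1, 3].
x_proj = clip(3.608) = 3.0
y_proj = clip(0.4678) = 0.4678
Step 4: Evaluate f.
f(3.0, 0.4678) = 6.4376


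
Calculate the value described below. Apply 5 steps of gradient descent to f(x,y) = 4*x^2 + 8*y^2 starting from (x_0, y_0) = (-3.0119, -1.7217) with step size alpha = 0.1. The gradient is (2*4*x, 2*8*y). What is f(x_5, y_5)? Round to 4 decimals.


Gradient descent on f(x,y) = 4*x^2 + 8*y^2.
Starting point: (-3.0119, -1.7217), alpha = 0.1
Step 1: grad_x = 2*4*-3.0119 = -24.0952, grad_y = 2*8*-1.7217 = -27.5472
  x_1 = -3.0119 - 0.1*-24.0952 = -0.6024
  y_1 = -1.7217 - 0.1*-27.5472 = 1.033
Step 2: grad_x = 2*4*-0.6024 = -4.819, grad_y = 2*8*1.033 = 16.5283
  x_2 = -0.6024 - 0.1*-4.819 = -0.1205
  y_2 = 1.033 - 0.1*16.5283 = -0.6198
Step 3: grad_x = 2*4*-0.1205 = -0.9638, grad_y = 2*8*-0.6198 = -9.917
  x_3 = -0.1205 - 0.1*-0.9638 = -0.0241
  y_3 = -0.6198 - 0.1*-9.917 = 0.3719
Step 4: grad_x = 2*4*-0.0241 = -0.1928, grad_y = 2*8*0.3719 = 5.9502
  x_4 = -0.0241 - 0.1*-0.1928 = -0.0048
  y_4 = 0.3719 - 0.1*5.9502 = -0.2231
Step 5: grad_x = 2*4*-0.0048 = -0.0386, grad_y = 2*8*-0.2231 = -3.5701
  x_5 = -0.0048 - 0.1*-0.0386 = -0.001
  y_5 = -0.2231 - 0.1*-3.5701 = 0.1339
f(-0.001, 0.1339) = 4*(-0.001)^2 + 8*0.1339^2 = 0.1434


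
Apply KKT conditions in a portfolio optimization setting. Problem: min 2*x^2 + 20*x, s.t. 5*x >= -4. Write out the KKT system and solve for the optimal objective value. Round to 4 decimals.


Step 1: Try lambda = 0 (constraint inactive).
x_unc = -20/(2*2) = -5.0
Check: 5*-5.0 = -25.0 < -4 -- violated!
Step 2: Constraint must be active: 5*x = -4
x* = -4/5 = -0.8
lambda = (2*2*(-0.8) + 20)/5 = 3.36
Step 3: Compute optimal value.
f(x*) = 2*(-0.8)^2 + 20*(-0.8) = -14.72


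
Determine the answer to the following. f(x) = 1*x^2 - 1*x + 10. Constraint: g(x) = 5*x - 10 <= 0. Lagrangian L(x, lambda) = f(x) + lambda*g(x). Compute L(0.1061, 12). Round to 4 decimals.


Step 1: Evaluate f(x).
f(0.1061) = 1*0.1061^2 - 1*0.1061 + 10 = 9.9052
Step 2: Evaluate g(x).
g(0.1061) = 5*0.1061 - 10 = -9.4695
Step 3: Compute Lagrangian.
L = 9.9052 + 12*-9.4695 = -103.7288


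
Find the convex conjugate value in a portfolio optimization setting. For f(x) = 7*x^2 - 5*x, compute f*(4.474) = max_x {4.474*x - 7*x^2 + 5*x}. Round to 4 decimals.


f*(y) = sup_x {y*x - a*x^2 - b*x} = sup_x {(y-b)*x - a*x^2}
FOC: (y - b) - 2a*x = 0 => x* = (y - b)/(2a)
x* = (4.474 + 5)/(2*7) = 0.6767
f*(4.474) = (y-b)^2/(4a) = (4.474 + 5)^2/(4*7)
= 89.7567/28 = 3.2056


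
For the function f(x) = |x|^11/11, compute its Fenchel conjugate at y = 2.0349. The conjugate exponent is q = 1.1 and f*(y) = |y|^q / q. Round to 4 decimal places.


The conjugate exponent q satisfies 1/p + 1/q = 1.
p = 11, so q = 11/(11 - 1) = 1.1
|y|^q = 2.0349^1.1 = 2.1847
f*(2.0349) = 2.1847 / 1.1 = 1.9861


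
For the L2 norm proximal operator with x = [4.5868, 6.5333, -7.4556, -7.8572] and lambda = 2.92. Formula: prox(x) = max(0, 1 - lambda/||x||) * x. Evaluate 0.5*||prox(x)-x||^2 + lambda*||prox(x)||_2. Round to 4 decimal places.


Step 1: Compute ||x||.
||x|| = 13.4553
Step 2: Compute scaling factor.
scale = max(0, 1 - 2.92/13.4553) = 0.783
Step 3: prox(x) = [3.5914, 5.1155, -5.8376, -6.1521]
||prox(x)|| = 10.5353
Step 4: Proximal objective.
0.5*||prox-x||^2 = 4.2632
lambda*||prox|| = 30.7631
Total = 35.0262


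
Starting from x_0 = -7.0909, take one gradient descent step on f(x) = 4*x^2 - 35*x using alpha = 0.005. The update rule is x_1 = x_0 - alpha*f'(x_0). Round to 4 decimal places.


We compute the gradient at x_0 and apply the update.
f'(x) = 8*x - 35
f'(-7.0909) = 8*-7.0909 - 35 = -91.7272
x_1 = -7.0909 - 0.005*-91.7272 = -6.6323


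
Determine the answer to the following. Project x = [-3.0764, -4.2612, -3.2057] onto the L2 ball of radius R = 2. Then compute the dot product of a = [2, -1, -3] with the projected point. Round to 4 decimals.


Step 1: Compute ||x|| (intermediates to 6 decimals).
||x|| = sqrt((-3.0764)^2 + (-4.2612)^2 + (-3.2057)^2) = 6.156182
Step 2: Project.
Since ||x|| > R, scale = R/||x|| = 2/6.156182 = 0.324877, proj(x) = scale * x
proj(x) = [-0.999452, -1.384366, -1.041458]
Step 3: Dot product.
a^T * proj(x) = 2*(-0.999452) - 1*(-1.384366) - 3*(-1.041458) = 2.5098


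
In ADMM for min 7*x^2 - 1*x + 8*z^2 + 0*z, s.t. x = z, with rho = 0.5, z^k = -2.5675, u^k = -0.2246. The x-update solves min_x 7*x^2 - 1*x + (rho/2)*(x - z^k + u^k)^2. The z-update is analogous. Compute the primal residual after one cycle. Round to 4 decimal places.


ADMM iteration with rho = 0.5, z^k = -2.5675, u^k = -0.2246
Step 1: x-update.
Minimize 7*x^2 - 1*x + (0.5/2)*(x + 2.5675 - 0.2246)^2
FOC: (2*7 + 0.5)*x = 1 + 0.5*(-2.5675 + 0.2246)
x^{k+1} = -0.0118
Step 2: z-update.
Minimize 8*z^2 + 0*z + (0.5/2)*(-0.0118 - z - 0.2246)^2
FOC: (2*8 + 0.5)*z = 0 + 0.5*(-0.0118 - 0.2246)
z^{k+1} = -0.0072
Step 3: u-update.
u^{k+1} = -0.2246 - 0.0118 + 0.0072 = -0.2293
Step 4: Primal residual = |-0.0118 + 0.0072| = 0.0047


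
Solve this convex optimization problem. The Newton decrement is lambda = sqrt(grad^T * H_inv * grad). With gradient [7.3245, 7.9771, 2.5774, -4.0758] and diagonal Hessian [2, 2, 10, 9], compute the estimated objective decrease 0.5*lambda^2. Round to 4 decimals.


Step 1: H is diagonal, so H^(-1) * g = [3.6623, 3.9886, 0.2577, -0.4529].
Step 2: g^T H^(-1) g = sum_i g_i^2 / H_ii
  = (7.3245)^2/2 + (7.9771)^2/2 + (2.5774)^2/10 + (-4.0758)^2/9
  = 26.8242 + 31.8171 + 0.6643 + 1.8458 = 61.1513
Step 3: Objective decrease = 0.5 * g^T H^(-1) g = 30.5757


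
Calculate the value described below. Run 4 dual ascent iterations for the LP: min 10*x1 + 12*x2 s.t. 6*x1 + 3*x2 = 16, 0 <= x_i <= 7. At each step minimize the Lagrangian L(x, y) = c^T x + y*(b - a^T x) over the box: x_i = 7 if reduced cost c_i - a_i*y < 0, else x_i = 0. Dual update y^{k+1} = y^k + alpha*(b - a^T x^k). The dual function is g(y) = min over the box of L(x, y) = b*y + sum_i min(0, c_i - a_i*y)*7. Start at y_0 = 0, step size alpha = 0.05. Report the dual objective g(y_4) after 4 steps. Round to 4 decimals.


Dual ascent for LP: min 10*x1 + 12*x2, 6*x1 + 3*x2 = 16, 0 <= x_i <= 7
Step 1: y^k = 0.0, reduced costs: (10.0, 12.0)
  x^k = (0.0, 0.0), subgradient = b - a^T x = 16.0
  y^{k+1} = 0.0 + 0.05*16.0 = 0.8
Step 2: y^k = 0.8, reduced costs: (5.2, 9.6)
  x^k = (0.0, 0.0), subgradient = b - a^T x = 16.0
  y^{k+1} = 0.8 + 0.05*16.0 = 1.6
Step 3: y^k = 1.6, reduced costs: (0.4, 7.2)
  x^k = (0.0, 0.0), subgradient = b - a^T x = 16.0
  y^{k+1} = 1.6 + 0.05*16.0 = 2.4
Step 4: y^k = 2.4, reduced costs: (-4.4, 4.8)
  x^k = (7.0, 0.0), subgradient = b - a^T x = -26.0
  y^{k+1} = 2.4 + 0.05*-26.0 = 1.1
Dual objective at y_4 = 1.1: reduced costs (3.4, 8.7), box minimizer x = (0.0, 0.0)
g(y_4) = b*y + (c1 - a1*y)*x1 + (c2 - a2*y)*x2 = 16*1.1 + 3.4*0.0 + 8.7*0.0 = 17.6 + 0.0 + 0.0 = 17.6


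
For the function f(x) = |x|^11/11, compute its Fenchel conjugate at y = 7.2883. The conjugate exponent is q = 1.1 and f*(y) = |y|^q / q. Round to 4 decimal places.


The conjugate exponent q satisfies 1/p + 1/q = 1.
p = 11, so q = 11/(11 - 1) = 1.1
|y|^q = 7.2883^1.1 = 8.8897
f*(7.2883) = 8.8897 / 1.1 = 8.0816


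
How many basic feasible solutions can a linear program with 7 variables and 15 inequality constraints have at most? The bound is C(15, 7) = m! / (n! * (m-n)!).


Each vertex corresponds to some choice of n active constraints out of m, so the number of vertices is at most C(m, n) = m! / (n!(m-n)!).
m = 15, n = 7
Numerator: 15 * 14 * 13 * 12 * 11 * 10 * 9
Denominator: 7! = 5040
C(15, 7) = 6435


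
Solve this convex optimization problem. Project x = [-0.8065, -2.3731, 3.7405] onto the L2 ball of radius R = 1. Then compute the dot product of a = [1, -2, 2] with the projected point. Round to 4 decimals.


Step 1: Compute ||x|| (intermediates to 6 decimals).
||x|| = sqrt((-0.8065)^2 + (-2.3731)^2 + 3.7405^2) = 4.502598
Step 2: Project.
Since ||x|| > R, scale = R/||x|| = 1/4.502598 = 0.222094, proj(x) = scale * x
proj(x) = [-0.179119, -0.527051, 0.830743]
Step 3: Dot product.
a^T * proj(x) = 1*(-0.179119) - 2*(-0.527051) + 2*0.830743 = 2.5365
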